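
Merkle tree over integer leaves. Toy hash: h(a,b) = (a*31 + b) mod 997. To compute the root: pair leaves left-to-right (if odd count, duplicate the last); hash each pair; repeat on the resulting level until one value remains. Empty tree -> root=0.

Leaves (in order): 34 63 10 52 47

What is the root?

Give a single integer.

Answer: 195

Derivation:
L0: [34, 63, 10, 52, 47]
L1: h(34,63)=(34*31+63)%997=120 h(10,52)=(10*31+52)%997=362 h(47,47)=(47*31+47)%997=507 -> [120, 362, 507]
L2: h(120,362)=(120*31+362)%997=94 h(507,507)=(507*31+507)%997=272 -> [94, 272]
L3: h(94,272)=(94*31+272)%997=195 -> [195]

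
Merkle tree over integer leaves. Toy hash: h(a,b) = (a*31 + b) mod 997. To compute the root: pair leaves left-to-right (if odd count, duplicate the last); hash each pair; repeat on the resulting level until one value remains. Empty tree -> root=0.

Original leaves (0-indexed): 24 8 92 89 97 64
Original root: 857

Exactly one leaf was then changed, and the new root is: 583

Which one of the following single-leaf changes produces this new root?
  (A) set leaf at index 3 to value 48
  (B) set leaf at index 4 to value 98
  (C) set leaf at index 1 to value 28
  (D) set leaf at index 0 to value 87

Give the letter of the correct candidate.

Answer: A

Derivation:
Original leaves: [24, 8, 92, 89, 97, 64]
Target new root: 583
Try each candidate change and compute the resulting root:
Candidate A: set leaf[3] = 48 -> leaves = [24, 8, 92, 48, 97, 64]
  L0: [24, 8, 92, 48, 97, 64]
  L1: h(24,8)=(24*31+8)%997=752 h(92,48)=(92*31+48)%997=906 h(97,64)=(97*31+64)%997=80 -> [752, 906, 80]
  L2: h(752,906)=(752*31+906)%997=290 h(80,80)=(80*31+80)%997=566 -> [290, 566]
  L3: h(290,566)=(290*31+566)%997=583 -> [583]
  root = 583 == target 583  ** MATCH **
Candidate B: set leaf[4] = 98 -> leaves = [24, 8, 92, 89, 98, 64]
  L0: [24, 8, 92, 89, 98, 64]
  L1: h(24,8)=(24*31+8)%997=752 h(92,89)=(92*31+89)%997=947 h(98,64)=(98*31+64)%997=111 -> [752, 947, 111]
  L2: h(752,947)=(752*31+947)%997=331 h(111,111)=(111*31+111)%997=561 -> [331, 561]
  L3: h(331,561)=(331*31+561)%997=852 -> [852]
  root = 852 != target 583
Candidate C: set leaf[1] = 28 -> leaves = [24, 28, 92, 89, 97, 64]
  L0: [24, 28, 92, 89, 97, 64]
  L1: h(24,28)=(24*31+28)%997=772 h(92,89)=(92*31+89)%997=947 h(97,64)=(97*31+64)%997=80 -> [772, 947, 80]
  L2: h(772,947)=(772*31+947)%997=951 h(80,80)=(80*31+80)%997=566 -> [951, 566]
  L3: h(951,566)=(951*31+566)%997=137 -> [137]
  root = 137 != target 583
Candidate D: set leaf[0] = 87 -> leaves = [87, 8, 92, 89, 97, 64]
  L0: [87, 8, 92, 89, 97, 64]
  L1: h(87,8)=(87*31+8)%997=711 h(92,89)=(92*31+89)%997=947 h(97,64)=(97*31+64)%997=80 -> [711, 947, 80]
  L2: h(711,947)=(711*31+947)%997=57 h(80,80)=(80*31+80)%997=566 -> [57, 566]
  L3: h(57,566)=(57*31+566)%997=339 -> [339]
  root = 339 != target 583
Candidate A produces the target root.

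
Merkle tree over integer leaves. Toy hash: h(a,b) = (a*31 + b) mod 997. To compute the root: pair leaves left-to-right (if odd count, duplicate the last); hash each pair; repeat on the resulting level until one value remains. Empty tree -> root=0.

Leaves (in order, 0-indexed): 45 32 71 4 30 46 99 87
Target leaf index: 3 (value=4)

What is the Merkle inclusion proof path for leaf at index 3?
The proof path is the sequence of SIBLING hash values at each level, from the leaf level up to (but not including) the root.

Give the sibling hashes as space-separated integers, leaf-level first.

Answer: 71 430 511

Derivation:
L0 (leaves): [45, 32, 71, 4, 30, 46, 99, 87], target index=3
L1: h(45,32)=(45*31+32)%997=430 [pair 0] h(71,4)=(71*31+4)%997=211 [pair 1] h(30,46)=(30*31+46)%997=976 [pair 2] h(99,87)=(99*31+87)%997=165 [pair 3] -> [430, 211, 976, 165]
  Sibling for proof at L0: 71
L2: h(430,211)=(430*31+211)%997=580 [pair 0] h(976,165)=(976*31+165)%997=511 [pair 1] -> [580, 511]
  Sibling for proof at L1: 430
L3: h(580,511)=(580*31+511)%997=545 [pair 0] -> [545]
  Sibling for proof at L2: 511
Root: 545
Proof path (sibling hashes from leaf to root): [71, 430, 511]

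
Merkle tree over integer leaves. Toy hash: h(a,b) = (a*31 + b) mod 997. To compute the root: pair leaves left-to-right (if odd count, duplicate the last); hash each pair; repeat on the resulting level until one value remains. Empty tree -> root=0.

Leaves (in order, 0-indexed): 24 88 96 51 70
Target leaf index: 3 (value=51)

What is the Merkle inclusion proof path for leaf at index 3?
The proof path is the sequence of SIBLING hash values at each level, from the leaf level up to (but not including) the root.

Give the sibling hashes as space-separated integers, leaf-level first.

L0 (leaves): [24, 88, 96, 51, 70], target index=3
L1: h(24,88)=(24*31+88)%997=832 [pair 0] h(96,51)=(96*31+51)%997=36 [pair 1] h(70,70)=(70*31+70)%997=246 [pair 2] -> [832, 36, 246]
  Sibling for proof at L0: 96
L2: h(832,36)=(832*31+36)%997=903 [pair 0] h(246,246)=(246*31+246)%997=893 [pair 1] -> [903, 893]
  Sibling for proof at L1: 832
L3: h(903,893)=(903*31+893)%997=970 [pair 0] -> [970]
  Sibling for proof at L2: 893
Root: 970
Proof path (sibling hashes from leaf to root): [96, 832, 893]

Answer: 96 832 893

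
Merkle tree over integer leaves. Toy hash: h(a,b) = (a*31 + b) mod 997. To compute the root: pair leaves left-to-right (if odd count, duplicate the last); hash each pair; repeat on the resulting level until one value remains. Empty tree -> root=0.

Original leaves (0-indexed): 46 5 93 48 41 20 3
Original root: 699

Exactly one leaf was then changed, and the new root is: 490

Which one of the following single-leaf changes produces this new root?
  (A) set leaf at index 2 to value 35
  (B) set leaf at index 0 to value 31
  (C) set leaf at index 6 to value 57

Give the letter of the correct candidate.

Original leaves: [46, 5, 93, 48, 41, 20, 3]
Target new root: 490
Try each candidate change and compute the resulting root:
Candidate A: set leaf[2] = 35 -> leaves = [46, 5, 35, 48, 41, 20, 3]
  L0: [46, 5, 35, 48, 41, 20, 3]
  L1: h(46,5)=(46*31+5)%997=434 h(35,48)=(35*31+48)%997=136 h(41,20)=(41*31+20)%997=294 h(3,3)=(3*31+3)%997=96 -> [434, 136, 294, 96]
  L2: h(434,136)=(434*31+136)%997=629 h(294,96)=(294*31+96)%997=237 -> [629, 237]
  L3: h(629,237)=(629*31+237)%997=793 -> [793]
  root = 793 != target 490
Candidate B: set leaf[0] = 31 -> leaves = [31, 5, 93, 48, 41, 20, 3]
  L0: [31, 5, 93, 48, 41, 20, 3]
  L1: h(31,5)=(31*31+5)%997=966 h(93,48)=(93*31+48)%997=937 h(41,20)=(41*31+20)%997=294 h(3,3)=(3*31+3)%997=96 -> [966, 937, 294, 96]
  L2: h(966,937)=(966*31+937)%997=973 h(294,96)=(294*31+96)%997=237 -> [973, 237]
  L3: h(973,237)=(973*31+237)%997=490 -> [490]
  root = 490 == target 490  ** MATCH **
Candidate C: set leaf[6] = 57 -> leaves = [46, 5, 93, 48, 41, 20, 57]
  L0: [46, 5, 93, 48, 41, 20, 57]
  L1: h(46,5)=(46*31+5)%997=434 h(93,48)=(93*31+48)%997=937 h(41,20)=(41*31+20)%997=294 h(57,57)=(57*31+57)%997=827 -> [434, 937, 294, 827]
  L2: h(434,937)=(434*31+937)%997=433 h(294,827)=(294*31+827)%997=968 -> [433, 968]
  L3: h(433,968)=(433*31+968)%997=433 -> [433]
  root = 433 != target 490
Candidate B produces the target root.

Answer: B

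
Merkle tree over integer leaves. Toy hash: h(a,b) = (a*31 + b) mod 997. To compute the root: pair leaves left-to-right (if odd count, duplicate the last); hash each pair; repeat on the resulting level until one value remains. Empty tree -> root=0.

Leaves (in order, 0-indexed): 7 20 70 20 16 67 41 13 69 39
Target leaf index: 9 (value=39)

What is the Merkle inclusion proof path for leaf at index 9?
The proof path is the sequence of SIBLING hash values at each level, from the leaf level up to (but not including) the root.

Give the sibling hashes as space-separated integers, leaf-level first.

L0 (leaves): [7, 20, 70, 20, 16, 67, 41, 13, 69, 39], target index=9
L1: h(7,20)=(7*31+20)%997=237 [pair 0] h(70,20)=(70*31+20)%997=196 [pair 1] h(16,67)=(16*31+67)%997=563 [pair 2] h(41,13)=(41*31+13)%997=287 [pair 3] h(69,39)=(69*31+39)%997=184 [pair 4] -> [237, 196, 563, 287, 184]
  Sibling for proof at L0: 69
L2: h(237,196)=(237*31+196)%997=564 [pair 0] h(563,287)=(563*31+287)%997=791 [pair 1] h(184,184)=(184*31+184)%997=903 [pair 2] -> [564, 791, 903]
  Sibling for proof at L1: 184
L3: h(564,791)=(564*31+791)%997=329 [pair 0] h(903,903)=(903*31+903)%997=980 [pair 1] -> [329, 980]
  Sibling for proof at L2: 903
L4: h(329,980)=(329*31+980)%997=212 [pair 0] -> [212]
  Sibling for proof at L3: 329
Root: 212
Proof path (sibling hashes from leaf to root): [69, 184, 903, 329]

Answer: 69 184 903 329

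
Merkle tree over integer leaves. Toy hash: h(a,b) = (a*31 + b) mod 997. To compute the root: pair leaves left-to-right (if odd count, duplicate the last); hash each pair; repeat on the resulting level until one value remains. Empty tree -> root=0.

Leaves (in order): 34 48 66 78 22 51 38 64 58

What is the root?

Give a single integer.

L0: [34, 48, 66, 78, 22, 51, 38, 64, 58]
L1: h(34,48)=(34*31+48)%997=105 h(66,78)=(66*31+78)%997=130 h(22,51)=(22*31+51)%997=733 h(38,64)=(38*31+64)%997=245 h(58,58)=(58*31+58)%997=859 -> [105, 130, 733, 245, 859]
L2: h(105,130)=(105*31+130)%997=394 h(733,245)=(733*31+245)%997=37 h(859,859)=(859*31+859)%997=569 -> [394, 37, 569]
L3: h(394,37)=(394*31+37)%997=287 h(569,569)=(569*31+569)%997=262 -> [287, 262]
L4: h(287,262)=(287*31+262)%997=186 -> [186]

Answer: 186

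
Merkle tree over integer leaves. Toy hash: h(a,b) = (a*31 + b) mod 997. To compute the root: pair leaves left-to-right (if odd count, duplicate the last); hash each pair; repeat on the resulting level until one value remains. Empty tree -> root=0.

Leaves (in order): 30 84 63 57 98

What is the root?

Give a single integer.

L0: [30, 84, 63, 57, 98]
L1: h(30,84)=(30*31+84)%997=17 h(63,57)=(63*31+57)%997=16 h(98,98)=(98*31+98)%997=145 -> [17, 16, 145]
L2: h(17,16)=(17*31+16)%997=543 h(145,145)=(145*31+145)%997=652 -> [543, 652]
L3: h(543,652)=(543*31+652)%997=536 -> [536]

Answer: 536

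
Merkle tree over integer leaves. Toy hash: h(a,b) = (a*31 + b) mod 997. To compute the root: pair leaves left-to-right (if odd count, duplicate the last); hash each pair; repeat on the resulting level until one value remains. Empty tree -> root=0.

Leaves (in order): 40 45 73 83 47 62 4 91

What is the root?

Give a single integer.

Answer: 989

Derivation:
L0: [40, 45, 73, 83, 47, 62, 4, 91]
L1: h(40,45)=(40*31+45)%997=288 h(73,83)=(73*31+83)%997=352 h(47,62)=(47*31+62)%997=522 h(4,91)=(4*31+91)%997=215 -> [288, 352, 522, 215]
L2: h(288,352)=(288*31+352)%997=307 h(522,215)=(522*31+215)%997=445 -> [307, 445]
L3: h(307,445)=(307*31+445)%997=989 -> [989]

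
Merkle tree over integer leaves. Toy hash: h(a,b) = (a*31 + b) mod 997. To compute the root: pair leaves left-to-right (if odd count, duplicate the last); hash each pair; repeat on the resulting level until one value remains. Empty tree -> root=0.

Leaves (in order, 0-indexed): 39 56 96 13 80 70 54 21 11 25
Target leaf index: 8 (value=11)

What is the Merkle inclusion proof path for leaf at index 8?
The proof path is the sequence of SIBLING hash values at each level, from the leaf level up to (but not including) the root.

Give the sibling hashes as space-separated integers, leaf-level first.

Answer: 25 366 745 248

Derivation:
L0 (leaves): [39, 56, 96, 13, 80, 70, 54, 21, 11, 25], target index=8
L1: h(39,56)=(39*31+56)%997=268 [pair 0] h(96,13)=(96*31+13)%997=995 [pair 1] h(80,70)=(80*31+70)%997=556 [pair 2] h(54,21)=(54*31+21)%997=698 [pair 3] h(11,25)=(11*31+25)%997=366 [pair 4] -> [268, 995, 556, 698, 366]
  Sibling for proof at L0: 25
L2: h(268,995)=(268*31+995)%997=330 [pair 0] h(556,698)=(556*31+698)%997=985 [pair 1] h(366,366)=(366*31+366)%997=745 [pair 2] -> [330, 985, 745]
  Sibling for proof at L1: 366
L3: h(330,985)=(330*31+985)%997=248 [pair 0] h(745,745)=(745*31+745)%997=909 [pair 1] -> [248, 909]
  Sibling for proof at L2: 745
L4: h(248,909)=(248*31+909)%997=621 [pair 0] -> [621]
  Sibling for proof at L3: 248
Root: 621
Proof path (sibling hashes from leaf to root): [25, 366, 745, 248]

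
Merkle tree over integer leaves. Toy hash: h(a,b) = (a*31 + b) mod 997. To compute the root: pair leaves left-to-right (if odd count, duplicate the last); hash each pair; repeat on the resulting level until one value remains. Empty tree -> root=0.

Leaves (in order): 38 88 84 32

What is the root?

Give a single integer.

L0: [38, 88, 84, 32]
L1: h(38,88)=(38*31+88)%997=269 h(84,32)=(84*31+32)%997=642 -> [269, 642]
L2: h(269,642)=(269*31+642)%997=8 -> [8]

Answer: 8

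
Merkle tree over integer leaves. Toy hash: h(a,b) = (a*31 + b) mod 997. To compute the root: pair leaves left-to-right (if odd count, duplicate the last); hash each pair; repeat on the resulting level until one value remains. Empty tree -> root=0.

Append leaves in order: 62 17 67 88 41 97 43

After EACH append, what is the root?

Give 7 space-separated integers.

After append 62 (leaves=[62]):
  L0: [62]
  root=62
After append 17 (leaves=[62, 17]):
  L0: [62, 17]
  L1: h(62,17)=(62*31+17)%997=942 -> [942]
  root=942
After append 67 (leaves=[62, 17, 67]):
  L0: [62, 17, 67]
  L1: h(62,17)=(62*31+17)%997=942 h(67,67)=(67*31+67)%997=150 -> [942, 150]
  L2: h(942,150)=(942*31+150)%997=439 -> [439]
  root=439
After append 88 (leaves=[62, 17, 67, 88]):
  L0: [62, 17, 67, 88]
  L1: h(62,17)=(62*31+17)%997=942 h(67,88)=(67*31+88)%997=171 -> [942, 171]
  L2: h(942,171)=(942*31+171)%997=460 -> [460]
  root=460
After append 41 (leaves=[62, 17, 67, 88, 41]):
  L0: [62, 17, 67, 88, 41]
  L1: h(62,17)=(62*31+17)%997=942 h(67,88)=(67*31+88)%997=171 h(41,41)=(41*31+41)%997=315 -> [942, 171, 315]
  L2: h(942,171)=(942*31+171)%997=460 h(315,315)=(315*31+315)%997=110 -> [460, 110]
  L3: h(460,110)=(460*31+110)%997=412 -> [412]
  root=412
After append 97 (leaves=[62, 17, 67, 88, 41, 97]):
  L0: [62, 17, 67, 88, 41, 97]
  L1: h(62,17)=(62*31+17)%997=942 h(67,88)=(67*31+88)%997=171 h(41,97)=(41*31+97)%997=371 -> [942, 171, 371]
  L2: h(942,171)=(942*31+171)%997=460 h(371,371)=(371*31+371)%997=905 -> [460, 905]
  L3: h(460,905)=(460*31+905)%997=210 -> [210]
  root=210
After append 43 (leaves=[62, 17, 67, 88, 41, 97, 43]):
  L0: [62, 17, 67, 88, 41, 97, 43]
  L1: h(62,17)=(62*31+17)%997=942 h(67,88)=(67*31+88)%997=171 h(41,97)=(41*31+97)%997=371 h(43,43)=(43*31+43)%997=379 -> [942, 171, 371, 379]
  L2: h(942,171)=(942*31+171)%997=460 h(371,379)=(371*31+379)%997=913 -> [460, 913]
  L3: h(460,913)=(460*31+913)%997=218 -> [218]
  root=218

Answer: 62 942 439 460 412 210 218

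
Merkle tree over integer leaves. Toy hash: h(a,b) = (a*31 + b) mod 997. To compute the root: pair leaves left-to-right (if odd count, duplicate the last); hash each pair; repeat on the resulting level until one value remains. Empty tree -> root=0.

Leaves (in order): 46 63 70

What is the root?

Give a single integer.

Answer: 543

Derivation:
L0: [46, 63, 70]
L1: h(46,63)=(46*31+63)%997=492 h(70,70)=(70*31+70)%997=246 -> [492, 246]
L2: h(492,246)=(492*31+246)%997=543 -> [543]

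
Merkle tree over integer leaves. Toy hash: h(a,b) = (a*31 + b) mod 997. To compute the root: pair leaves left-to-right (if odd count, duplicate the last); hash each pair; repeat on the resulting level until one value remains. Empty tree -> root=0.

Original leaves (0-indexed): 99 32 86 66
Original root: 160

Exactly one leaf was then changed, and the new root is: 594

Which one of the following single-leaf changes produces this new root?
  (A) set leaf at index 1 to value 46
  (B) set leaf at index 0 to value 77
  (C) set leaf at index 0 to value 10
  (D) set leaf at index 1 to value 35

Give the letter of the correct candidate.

Original leaves: [99, 32, 86, 66]
Target new root: 594
Try each candidate change and compute the resulting root:
Candidate A: set leaf[1] = 46 -> leaves = [99, 46, 86, 66]
  L0: [99, 46, 86, 66]
  L1: h(99,46)=(99*31+46)%997=124 h(86,66)=(86*31+66)%997=738 -> [124, 738]
  L2: h(124,738)=(124*31+738)%997=594 -> [594]
  root = 594 == target 594  ** MATCH **
Candidate B: set leaf[0] = 77 -> leaves = [77, 32, 86, 66]
  L0: [77, 32, 86, 66]
  L1: h(77,32)=(77*31+32)%997=425 h(86,66)=(86*31+66)%997=738 -> [425, 738]
  L2: h(425,738)=(425*31+738)%997=952 -> [952]
  root = 952 != target 594
Candidate C: set leaf[0] = 10 -> leaves = [10, 32, 86, 66]
  L0: [10, 32, 86, 66]
  L1: h(10,32)=(10*31+32)%997=342 h(86,66)=(86*31+66)%997=738 -> [342, 738]
  L2: h(342,738)=(342*31+738)%997=373 -> [373]
  root = 373 != target 594
Candidate D: set leaf[1] = 35 -> leaves = [99, 35, 86, 66]
  L0: [99, 35, 86, 66]
  L1: h(99,35)=(99*31+35)%997=113 h(86,66)=(86*31+66)%997=738 -> [113, 738]
  L2: h(113,738)=(113*31+738)%997=253 -> [253]
  root = 253 != target 594
Candidate A produces the target root.

Answer: A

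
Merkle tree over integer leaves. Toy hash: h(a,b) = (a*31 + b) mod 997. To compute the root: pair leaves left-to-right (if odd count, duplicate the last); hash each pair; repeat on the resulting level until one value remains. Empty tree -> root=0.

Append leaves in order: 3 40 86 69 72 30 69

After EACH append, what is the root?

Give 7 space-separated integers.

Answer: 3 133 893 876 187 837 783

Derivation:
After append 3 (leaves=[3]):
  L0: [3]
  root=3
After append 40 (leaves=[3, 40]):
  L0: [3, 40]
  L1: h(3,40)=(3*31+40)%997=133 -> [133]
  root=133
After append 86 (leaves=[3, 40, 86]):
  L0: [3, 40, 86]
  L1: h(3,40)=(3*31+40)%997=133 h(86,86)=(86*31+86)%997=758 -> [133, 758]
  L2: h(133,758)=(133*31+758)%997=893 -> [893]
  root=893
After append 69 (leaves=[3, 40, 86, 69]):
  L0: [3, 40, 86, 69]
  L1: h(3,40)=(3*31+40)%997=133 h(86,69)=(86*31+69)%997=741 -> [133, 741]
  L2: h(133,741)=(133*31+741)%997=876 -> [876]
  root=876
After append 72 (leaves=[3, 40, 86, 69, 72]):
  L0: [3, 40, 86, 69, 72]
  L1: h(3,40)=(3*31+40)%997=133 h(86,69)=(86*31+69)%997=741 h(72,72)=(72*31+72)%997=310 -> [133, 741, 310]
  L2: h(133,741)=(133*31+741)%997=876 h(310,310)=(310*31+310)%997=947 -> [876, 947]
  L3: h(876,947)=(876*31+947)%997=187 -> [187]
  root=187
After append 30 (leaves=[3, 40, 86, 69, 72, 30]):
  L0: [3, 40, 86, 69, 72, 30]
  L1: h(3,40)=(3*31+40)%997=133 h(86,69)=(86*31+69)%997=741 h(72,30)=(72*31+30)%997=268 -> [133, 741, 268]
  L2: h(133,741)=(133*31+741)%997=876 h(268,268)=(268*31+268)%997=600 -> [876, 600]
  L3: h(876,600)=(876*31+600)%997=837 -> [837]
  root=837
After append 69 (leaves=[3, 40, 86, 69, 72, 30, 69]):
  L0: [3, 40, 86, 69, 72, 30, 69]
  L1: h(3,40)=(3*31+40)%997=133 h(86,69)=(86*31+69)%997=741 h(72,30)=(72*31+30)%997=268 h(69,69)=(69*31+69)%997=214 -> [133, 741, 268, 214]
  L2: h(133,741)=(133*31+741)%997=876 h(268,214)=(268*31+214)%997=546 -> [876, 546]
  L3: h(876,546)=(876*31+546)%997=783 -> [783]
  root=783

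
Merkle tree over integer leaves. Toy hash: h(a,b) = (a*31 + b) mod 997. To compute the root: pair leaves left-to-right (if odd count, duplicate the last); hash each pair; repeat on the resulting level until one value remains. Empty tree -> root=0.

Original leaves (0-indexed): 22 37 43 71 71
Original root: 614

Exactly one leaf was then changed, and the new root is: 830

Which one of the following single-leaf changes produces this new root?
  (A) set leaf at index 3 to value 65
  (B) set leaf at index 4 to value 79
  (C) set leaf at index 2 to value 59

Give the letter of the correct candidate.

Answer: B

Derivation:
Original leaves: [22, 37, 43, 71, 71]
Target new root: 830
Try each candidate change and compute the resulting root:
Candidate A: set leaf[3] = 65 -> leaves = [22, 37, 43, 65, 71]
  L0: [22, 37, 43, 65, 71]
  L1: h(22,37)=(22*31+37)%997=719 h(43,65)=(43*31+65)%997=401 h(71,71)=(71*31+71)%997=278 -> [719, 401, 278]
  L2: h(719,401)=(719*31+401)%997=756 h(278,278)=(278*31+278)%997=920 -> [756, 920]
  L3: h(756,920)=(756*31+920)%997=428 -> [428]
  root = 428 != target 830
Candidate B: set leaf[4] = 79 -> leaves = [22, 37, 43, 71, 79]
  L0: [22, 37, 43, 71, 79]
  L1: h(22,37)=(22*31+37)%997=719 h(43,71)=(43*31+71)%997=407 h(79,79)=(79*31+79)%997=534 -> [719, 407, 534]
  L2: h(719,407)=(719*31+407)%997=762 h(534,534)=(534*31+534)%997=139 -> [762, 139]
  L3: h(762,139)=(762*31+139)%997=830 -> [830]
  root = 830 == target 830  ** MATCH **
Candidate C: set leaf[2] = 59 -> leaves = [22, 37, 59, 71, 71]
  L0: [22, 37, 59, 71, 71]
  L1: h(22,37)=(22*31+37)%997=719 h(59,71)=(59*31+71)%997=903 h(71,71)=(71*31+71)%997=278 -> [719, 903, 278]
  L2: h(719,903)=(719*31+903)%997=261 h(278,278)=(278*31+278)%997=920 -> [261, 920]
  L3: h(261,920)=(261*31+920)%997=38 -> [38]
  root = 38 != target 830
Candidate B produces the target root.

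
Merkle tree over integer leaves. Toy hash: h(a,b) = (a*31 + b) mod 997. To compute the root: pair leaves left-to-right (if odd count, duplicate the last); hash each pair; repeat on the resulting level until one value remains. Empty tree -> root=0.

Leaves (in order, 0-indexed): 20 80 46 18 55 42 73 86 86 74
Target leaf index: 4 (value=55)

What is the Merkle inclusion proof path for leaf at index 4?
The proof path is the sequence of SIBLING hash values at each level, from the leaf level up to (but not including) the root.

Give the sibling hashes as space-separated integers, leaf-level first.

L0 (leaves): [20, 80, 46, 18, 55, 42, 73, 86, 86, 74], target index=4
L1: h(20,80)=(20*31+80)%997=700 [pair 0] h(46,18)=(46*31+18)%997=447 [pair 1] h(55,42)=(55*31+42)%997=750 [pair 2] h(73,86)=(73*31+86)%997=355 [pair 3] h(86,74)=(86*31+74)%997=746 [pair 4] -> [700, 447, 750, 355, 746]
  Sibling for proof at L0: 42
L2: h(700,447)=(700*31+447)%997=213 [pair 0] h(750,355)=(750*31+355)%997=674 [pair 1] h(746,746)=(746*31+746)%997=941 [pair 2] -> [213, 674, 941]
  Sibling for proof at L1: 355
L3: h(213,674)=(213*31+674)%997=298 [pair 0] h(941,941)=(941*31+941)%997=202 [pair 1] -> [298, 202]
  Sibling for proof at L2: 213
L4: h(298,202)=(298*31+202)%997=467 [pair 0] -> [467]
  Sibling for proof at L3: 202
Root: 467
Proof path (sibling hashes from leaf to root): [42, 355, 213, 202]

Answer: 42 355 213 202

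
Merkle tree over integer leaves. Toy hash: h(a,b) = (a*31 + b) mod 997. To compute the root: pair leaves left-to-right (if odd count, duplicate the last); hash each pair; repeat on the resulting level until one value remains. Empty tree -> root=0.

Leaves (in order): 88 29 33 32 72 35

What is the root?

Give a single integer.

L0: [88, 29, 33, 32, 72, 35]
L1: h(88,29)=(88*31+29)%997=763 h(33,32)=(33*31+32)%997=58 h(72,35)=(72*31+35)%997=273 -> [763, 58, 273]
L2: h(763,58)=(763*31+58)%997=780 h(273,273)=(273*31+273)%997=760 -> [780, 760]
L3: h(780,760)=(780*31+760)%997=15 -> [15]

Answer: 15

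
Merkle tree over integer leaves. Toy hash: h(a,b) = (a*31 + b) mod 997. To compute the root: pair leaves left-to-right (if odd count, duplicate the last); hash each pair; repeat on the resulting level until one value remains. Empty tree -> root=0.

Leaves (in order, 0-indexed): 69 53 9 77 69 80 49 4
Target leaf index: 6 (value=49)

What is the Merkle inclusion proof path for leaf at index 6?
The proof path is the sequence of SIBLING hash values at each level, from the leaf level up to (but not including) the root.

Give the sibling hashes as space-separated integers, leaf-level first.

L0 (leaves): [69, 53, 9, 77, 69, 80, 49, 4], target index=6
L1: h(69,53)=(69*31+53)%997=198 [pair 0] h(9,77)=(9*31+77)%997=356 [pair 1] h(69,80)=(69*31+80)%997=225 [pair 2] h(49,4)=(49*31+4)%997=526 [pair 3] -> [198, 356, 225, 526]
  Sibling for proof at L0: 4
L2: h(198,356)=(198*31+356)%997=512 [pair 0] h(225,526)=(225*31+526)%997=522 [pair 1] -> [512, 522]
  Sibling for proof at L1: 225
L3: h(512,522)=(512*31+522)%997=442 [pair 0] -> [442]
  Sibling for proof at L2: 512
Root: 442
Proof path (sibling hashes from leaf to root): [4, 225, 512]

Answer: 4 225 512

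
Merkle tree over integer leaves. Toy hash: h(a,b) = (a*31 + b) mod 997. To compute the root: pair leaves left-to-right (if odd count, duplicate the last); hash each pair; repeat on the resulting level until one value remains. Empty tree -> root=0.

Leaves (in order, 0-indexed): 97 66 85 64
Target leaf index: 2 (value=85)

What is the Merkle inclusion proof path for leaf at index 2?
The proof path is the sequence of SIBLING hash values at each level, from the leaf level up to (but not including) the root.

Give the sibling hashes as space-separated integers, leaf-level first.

Answer: 64 82

Derivation:
L0 (leaves): [97, 66, 85, 64], target index=2
L1: h(97,66)=(97*31+66)%997=82 [pair 0] h(85,64)=(85*31+64)%997=705 [pair 1] -> [82, 705]
  Sibling for proof at L0: 64
L2: h(82,705)=(82*31+705)%997=256 [pair 0] -> [256]
  Sibling for proof at L1: 82
Root: 256
Proof path (sibling hashes from leaf to root): [64, 82]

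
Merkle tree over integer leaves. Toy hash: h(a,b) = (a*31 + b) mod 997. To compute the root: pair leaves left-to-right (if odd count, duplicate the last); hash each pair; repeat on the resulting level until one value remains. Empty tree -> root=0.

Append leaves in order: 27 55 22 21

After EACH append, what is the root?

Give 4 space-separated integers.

After append 27 (leaves=[27]):
  L0: [27]
  root=27
After append 55 (leaves=[27, 55]):
  L0: [27, 55]
  L1: h(27,55)=(27*31+55)%997=892 -> [892]
  root=892
After append 22 (leaves=[27, 55, 22]):
  L0: [27, 55, 22]
  L1: h(27,55)=(27*31+55)%997=892 h(22,22)=(22*31+22)%997=704 -> [892, 704]
  L2: h(892,704)=(892*31+704)%997=440 -> [440]
  root=440
After append 21 (leaves=[27, 55, 22, 21]):
  L0: [27, 55, 22, 21]
  L1: h(27,55)=(27*31+55)%997=892 h(22,21)=(22*31+21)%997=703 -> [892, 703]
  L2: h(892,703)=(892*31+703)%997=439 -> [439]
  root=439

Answer: 27 892 440 439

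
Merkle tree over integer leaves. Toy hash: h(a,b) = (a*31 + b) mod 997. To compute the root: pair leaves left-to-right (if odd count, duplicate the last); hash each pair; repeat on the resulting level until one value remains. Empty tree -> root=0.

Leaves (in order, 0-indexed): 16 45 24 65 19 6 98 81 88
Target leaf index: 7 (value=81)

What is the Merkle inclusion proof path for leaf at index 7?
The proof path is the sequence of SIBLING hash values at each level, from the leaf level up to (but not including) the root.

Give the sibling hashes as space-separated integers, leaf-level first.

Answer: 98 595 631 260

Derivation:
L0 (leaves): [16, 45, 24, 65, 19, 6, 98, 81, 88], target index=7
L1: h(16,45)=(16*31+45)%997=541 [pair 0] h(24,65)=(24*31+65)%997=809 [pair 1] h(19,6)=(19*31+6)%997=595 [pair 2] h(98,81)=(98*31+81)%997=128 [pair 3] h(88,88)=(88*31+88)%997=822 [pair 4] -> [541, 809, 595, 128, 822]
  Sibling for proof at L0: 98
L2: h(541,809)=(541*31+809)%997=631 [pair 0] h(595,128)=(595*31+128)%997=627 [pair 1] h(822,822)=(822*31+822)%997=382 [pair 2] -> [631, 627, 382]
  Sibling for proof at L1: 595
L3: h(631,627)=(631*31+627)%997=248 [pair 0] h(382,382)=(382*31+382)%997=260 [pair 1] -> [248, 260]
  Sibling for proof at L2: 631
L4: h(248,260)=(248*31+260)%997=969 [pair 0] -> [969]
  Sibling for proof at L3: 260
Root: 969
Proof path (sibling hashes from leaf to root): [98, 595, 631, 260]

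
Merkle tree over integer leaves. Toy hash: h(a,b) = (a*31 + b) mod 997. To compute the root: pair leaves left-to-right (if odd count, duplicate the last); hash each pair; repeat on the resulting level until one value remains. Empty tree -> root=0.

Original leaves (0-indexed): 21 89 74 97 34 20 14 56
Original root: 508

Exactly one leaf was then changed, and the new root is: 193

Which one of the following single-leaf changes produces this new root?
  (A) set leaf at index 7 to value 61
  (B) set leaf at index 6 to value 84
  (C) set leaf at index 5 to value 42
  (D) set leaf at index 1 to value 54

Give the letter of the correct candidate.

Answer: C

Derivation:
Original leaves: [21, 89, 74, 97, 34, 20, 14, 56]
Target new root: 193
Try each candidate change and compute the resulting root:
Candidate A: set leaf[7] = 61 -> leaves = [21, 89, 74, 97, 34, 20, 14, 61]
  L0: [21, 89, 74, 97, 34, 20, 14, 61]
  L1: h(21,89)=(21*31+89)%997=740 h(74,97)=(74*31+97)%997=397 h(34,20)=(34*31+20)%997=77 h(14,61)=(14*31+61)%997=495 -> [740, 397, 77, 495]
  L2: h(740,397)=(740*31+397)%997=406 h(77,495)=(77*31+495)%997=888 -> [406, 888]
  L3: h(406,888)=(406*31+888)%997=513 -> [513]
  root = 513 != target 193
Candidate B: set leaf[6] = 84 -> leaves = [21, 89, 74, 97, 34, 20, 84, 56]
  L0: [21, 89, 74, 97, 34, 20, 84, 56]
  L1: h(21,89)=(21*31+89)%997=740 h(74,97)=(74*31+97)%997=397 h(34,20)=(34*31+20)%997=77 h(84,56)=(84*31+56)%997=666 -> [740, 397, 77, 666]
  L2: h(740,397)=(740*31+397)%997=406 h(77,666)=(77*31+666)%997=62 -> [406, 62]
  L3: h(406,62)=(406*31+62)%997=684 -> [684]
  root = 684 != target 193
Candidate C: set leaf[5] = 42 -> leaves = [21, 89, 74, 97, 34, 42, 14, 56]
  L0: [21, 89, 74, 97, 34, 42, 14, 56]
  L1: h(21,89)=(21*31+89)%997=740 h(74,97)=(74*31+97)%997=397 h(34,42)=(34*31+42)%997=99 h(14,56)=(14*31+56)%997=490 -> [740, 397, 99, 490]
  L2: h(740,397)=(740*31+397)%997=406 h(99,490)=(99*31+490)%997=568 -> [406, 568]
  L3: h(406,568)=(406*31+568)%997=193 -> [193]
  root = 193 == target 193  ** MATCH **
Candidate D: set leaf[1] = 54 -> leaves = [21, 54, 74, 97, 34, 20, 14, 56]
  L0: [21, 54, 74, 97, 34, 20, 14, 56]
  L1: h(21,54)=(21*31+54)%997=705 h(74,97)=(74*31+97)%997=397 h(34,20)=(34*31+20)%997=77 h(14,56)=(14*31+56)%997=490 -> [705, 397, 77, 490]
  L2: h(705,397)=(705*31+397)%997=318 h(77,490)=(77*31+490)%997=883 -> [318, 883]
  L3: h(318,883)=(318*31+883)%997=771 -> [771]
  root = 771 != target 193
Candidate C produces the target root.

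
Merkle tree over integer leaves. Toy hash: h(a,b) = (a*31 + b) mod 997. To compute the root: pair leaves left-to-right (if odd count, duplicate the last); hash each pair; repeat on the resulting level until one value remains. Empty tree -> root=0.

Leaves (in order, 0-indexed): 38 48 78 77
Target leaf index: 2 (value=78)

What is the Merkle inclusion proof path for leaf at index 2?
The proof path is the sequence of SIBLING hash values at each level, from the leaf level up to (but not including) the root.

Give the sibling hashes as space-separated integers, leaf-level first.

Answer: 77 229

Derivation:
L0 (leaves): [38, 48, 78, 77], target index=2
L1: h(38,48)=(38*31+48)%997=229 [pair 0] h(78,77)=(78*31+77)%997=501 [pair 1] -> [229, 501]
  Sibling for proof at L0: 77
L2: h(229,501)=(229*31+501)%997=621 [pair 0] -> [621]
  Sibling for proof at L1: 229
Root: 621
Proof path (sibling hashes from leaf to root): [77, 229]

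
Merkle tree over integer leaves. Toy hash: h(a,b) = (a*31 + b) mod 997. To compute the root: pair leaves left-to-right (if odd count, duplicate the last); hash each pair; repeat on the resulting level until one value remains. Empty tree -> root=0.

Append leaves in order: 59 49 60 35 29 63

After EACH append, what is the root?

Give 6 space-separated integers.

Answer: 59 881 318 293 893 984

Derivation:
After append 59 (leaves=[59]):
  L0: [59]
  root=59
After append 49 (leaves=[59, 49]):
  L0: [59, 49]
  L1: h(59,49)=(59*31+49)%997=881 -> [881]
  root=881
After append 60 (leaves=[59, 49, 60]):
  L0: [59, 49, 60]
  L1: h(59,49)=(59*31+49)%997=881 h(60,60)=(60*31+60)%997=923 -> [881, 923]
  L2: h(881,923)=(881*31+923)%997=318 -> [318]
  root=318
After append 35 (leaves=[59, 49, 60, 35]):
  L0: [59, 49, 60, 35]
  L1: h(59,49)=(59*31+49)%997=881 h(60,35)=(60*31+35)%997=898 -> [881, 898]
  L2: h(881,898)=(881*31+898)%997=293 -> [293]
  root=293
After append 29 (leaves=[59, 49, 60, 35, 29]):
  L0: [59, 49, 60, 35, 29]
  L1: h(59,49)=(59*31+49)%997=881 h(60,35)=(60*31+35)%997=898 h(29,29)=(29*31+29)%997=928 -> [881, 898, 928]
  L2: h(881,898)=(881*31+898)%997=293 h(928,928)=(928*31+928)%997=783 -> [293, 783]
  L3: h(293,783)=(293*31+783)%997=893 -> [893]
  root=893
After append 63 (leaves=[59, 49, 60, 35, 29, 63]):
  L0: [59, 49, 60, 35, 29, 63]
  L1: h(59,49)=(59*31+49)%997=881 h(60,35)=(60*31+35)%997=898 h(29,63)=(29*31+63)%997=962 -> [881, 898, 962]
  L2: h(881,898)=(881*31+898)%997=293 h(962,962)=(962*31+962)%997=874 -> [293, 874]
  L3: h(293,874)=(293*31+874)%997=984 -> [984]
  root=984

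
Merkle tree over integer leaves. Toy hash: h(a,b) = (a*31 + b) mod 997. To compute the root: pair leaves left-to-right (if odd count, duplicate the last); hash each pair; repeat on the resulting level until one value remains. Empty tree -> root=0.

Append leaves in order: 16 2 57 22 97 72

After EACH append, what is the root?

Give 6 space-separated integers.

After append 16 (leaves=[16]):
  L0: [16]
  root=16
After append 2 (leaves=[16, 2]):
  L0: [16, 2]
  L1: h(16,2)=(16*31+2)%997=498 -> [498]
  root=498
After append 57 (leaves=[16, 2, 57]):
  L0: [16, 2, 57]
  L1: h(16,2)=(16*31+2)%997=498 h(57,57)=(57*31+57)%997=827 -> [498, 827]
  L2: h(498,827)=(498*31+827)%997=313 -> [313]
  root=313
After append 22 (leaves=[16, 2, 57, 22]):
  L0: [16, 2, 57, 22]
  L1: h(16,2)=(16*31+2)%997=498 h(57,22)=(57*31+22)%997=792 -> [498, 792]
  L2: h(498,792)=(498*31+792)%997=278 -> [278]
  root=278
After append 97 (leaves=[16, 2, 57, 22, 97]):
  L0: [16, 2, 57, 22, 97]
  L1: h(16,2)=(16*31+2)%997=498 h(57,22)=(57*31+22)%997=792 h(97,97)=(97*31+97)%997=113 -> [498, 792, 113]
  L2: h(498,792)=(498*31+792)%997=278 h(113,113)=(113*31+113)%997=625 -> [278, 625]
  L3: h(278,625)=(278*31+625)%997=270 -> [270]
  root=270
After append 72 (leaves=[16, 2, 57, 22, 97, 72]):
  L0: [16, 2, 57, 22, 97, 72]
  L1: h(16,2)=(16*31+2)%997=498 h(57,22)=(57*31+22)%997=792 h(97,72)=(97*31+72)%997=88 -> [498, 792, 88]
  L2: h(498,792)=(498*31+792)%997=278 h(88,88)=(88*31+88)%997=822 -> [278, 822]
  L3: h(278,822)=(278*31+822)%997=467 -> [467]
  root=467

Answer: 16 498 313 278 270 467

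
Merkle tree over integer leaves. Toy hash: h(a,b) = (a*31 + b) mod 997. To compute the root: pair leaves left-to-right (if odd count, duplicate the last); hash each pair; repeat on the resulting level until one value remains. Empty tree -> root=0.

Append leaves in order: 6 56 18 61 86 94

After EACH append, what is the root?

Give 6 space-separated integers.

Answer: 6 242 102 145 835 94

Derivation:
After append 6 (leaves=[6]):
  L0: [6]
  root=6
After append 56 (leaves=[6, 56]):
  L0: [6, 56]
  L1: h(6,56)=(6*31+56)%997=242 -> [242]
  root=242
After append 18 (leaves=[6, 56, 18]):
  L0: [6, 56, 18]
  L1: h(6,56)=(6*31+56)%997=242 h(18,18)=(18*31+18)%997=576 -> [242, 576]
  L2: h(242,576)=(242*31+576)%997=102 -> [102]
  root=102
After append 61 (leaves=[6, 56, 18, 61]):
  L0: [6, 56, 18, 61]
  L1: h(6,56)=(6*31+56)%997=242 h(18,61)=(18*31+61)%997=619 -> [242, 619]
  L2: h(242,619)=(242*31+619)%997=145 -> [145]
  root=145
After append 86 (leaves=[6, 56, 18, 61, 86]):
  L0: [6, 56, 18, 61, 86]
  L1: h(6,56)=(6*31+56)%997=242 h(18,61)=(18*31+61)%997=619 h(86,86)=(86*31+86)%997=758 -> [242, 619, 758]
  L2: h(242,619)=(242*31+619)%997=145 h(758,758)=(758*31+758)%997=328 -> [145, 328]
  L3: h(145,328)=(145*31+328)%997=835 -> [835]
  root=835
After append 94 (leaves=[6, 56, 18, 61, 86, 94]):
  L0: [6, 56, 18, 61, 86, 94]
  L1: h(6,56)=(6*31+56)%997=242 h(18,61)=(18*31+61)%997=619 h(86,94)=(86*31+94)%997=766 -> [242, 619, 766]
  L2: h(242,619)=(242*31+619)%997=145 h(766,766)=(766*31+766)%997=584 -> [145, 584]
  L3: h(145,584)=(145*31+584)%997=94 -> [94]
  root=94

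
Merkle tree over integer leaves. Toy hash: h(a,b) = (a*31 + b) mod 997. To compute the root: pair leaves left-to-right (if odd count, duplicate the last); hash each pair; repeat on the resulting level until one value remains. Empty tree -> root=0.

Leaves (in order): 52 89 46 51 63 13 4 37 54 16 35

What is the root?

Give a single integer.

L0: [52, 89, 46, 51, 63, 13, 4, 37, 54, 16, 35]
L1: h(52,89)=(52*31+89)%997=704 h(46,51)=(46*31+51)%997=480 h(63,13)=(63*31+13)%997=969 h(4,37)=(4*31+37)%997=161 h(54,16)=(54*31+16)%997=693 h(35,35)=(35*31+35)%997=123 -> [704, 480, 969, 161, 693, 123]
L2: h(704,480)=(704*31+480)%997=370 h(969,161)=(969*31+161)%997=290 h(693,123)=(693*31+123)%997=669 -> [370, 290, 669]
L3: h(370,290)=(370*31+290)%997=793 h(669,669)=(669*31+669)%997=471 -> [793, 471]
L4: h(793,471)=(793*31+471)%997=129 -> [129]

Answer: 129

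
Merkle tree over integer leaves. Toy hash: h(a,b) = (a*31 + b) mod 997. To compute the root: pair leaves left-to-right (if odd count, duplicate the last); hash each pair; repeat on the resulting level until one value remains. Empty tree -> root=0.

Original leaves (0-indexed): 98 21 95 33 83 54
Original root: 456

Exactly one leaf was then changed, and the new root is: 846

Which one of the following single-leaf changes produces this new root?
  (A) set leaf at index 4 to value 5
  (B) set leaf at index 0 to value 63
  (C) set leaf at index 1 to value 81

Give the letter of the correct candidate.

Answer: A

Derivation:
Original leaves: [98, 21, 95, 33, 83, 54]
Target new root: 846
Try each candidate change and compute the resulting root:
Candidate A: set leaf[4] = 5 -> leaves = [98, 21, 95, 33, 5, 54]
  L0: [98, 21, 95, 33, 5, 54]
  L1: h(98,21)=(98*31+21)%997=68 h(95,33)=(95*31+33)%997=984 h(5,54)=(5*31+54)%997=209 -> [68, 984, 209]
  L2: h(68,984)=(68*31+984)%997=101 h(209,209)=(209*31+209)%997=706 -> [101, 706]
  L3: h(101,706)=(101*31+706)%997=846 -> [846]
  root = 846 == target 846  ** MATCH **
Candidate B: set leaf[0] = 63 -> leaves = [63, 21, 95, 33, 83, 54]
  L0: [63, 21, 95, 33, 83, 54]
  L1: h(63,21)=(63*31+21)%997=977 h(95,33)=(95*31+33)%997=984 h(83,54)=(83*31+54)%997=633 -> [977, 984, 633]
  L2: h(977,984)=(977*31+984)%997=364 h(633,633)=(633*31+633)%997=316 -> [364, 316]
  L3: h(364,316)=(364*31+316)%997=633 -> [633]
  root = 633 != target 846
Candidate C: set leaf[1] = 81 -> leaves = [98, 81, 95, 33, 83, 54]
  L0: [98, 81, 95, 33, 83, 54]
  L1: h(98,81)=(98*31+81)%997=128 h(95,33)=(95*31+33)%997=984 h(83,54)=(83*31+54)%997=633 -> [128, 984, 633]
  L2: h(128,984)=(128*31+984)%997=964 h(633,633)=(633*31+633)%997=316 -> [964, 316]
  L3: h(964,316)=(964*31+316)%997=290 -> [290]
  root = 290 != target 846
Candidate A produces the target root.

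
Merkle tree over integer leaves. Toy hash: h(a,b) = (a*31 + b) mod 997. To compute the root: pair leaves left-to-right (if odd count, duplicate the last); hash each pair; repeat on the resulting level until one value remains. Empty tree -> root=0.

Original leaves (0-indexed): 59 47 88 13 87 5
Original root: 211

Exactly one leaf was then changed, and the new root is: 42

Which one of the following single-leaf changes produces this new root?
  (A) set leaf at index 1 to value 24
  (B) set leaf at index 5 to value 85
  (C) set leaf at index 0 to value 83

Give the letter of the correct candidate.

Original leaves: [59, 47, 88, 13, 87, 5]
Target new root: 42
Try each candidate change and compute the resulting root:
Candidate A: set leaf[1] = 24 -> leaves = [59, 24, 88, 13, 87, 5]
  L0: [59, 24, 88, 13, 87, 5]
  L1: h(59,24)=(59*31+24)%997=856 h(88,13)=(88*31+13)%997=747 h(87,5)=(87*31+5)%997=708 -> [856, 747, 708]
  L2: h(856,747)=(856*31+747)%997=364 h(708,708)=(708*31+708)%997=722 -> [364, 722]
  L3: h(364,722)=(364*31+722)%997=42 -> [42]
  root = 42 == target 42  ** MATCH **
Candidate B: set leaf[5] = 85 -> leaves = [59, 47, 88, 13, 87, 85]
  L0: [59, 47, 88, 13, 87, 85]
  L1: h(59,47)=(59*31+47)%997=879 h(88,13)=(88*31+13)%997=747 h(87,85)=(87*31+85)%997=788 -> [879, 747, 788]
  L2: h(879,747)=(879*31+747)%997=80 h(788,788)=(788*31+788)%997=291 -> [80, 291]
  L3: h(80,291)=(80*31+291)%997=777 -> [777]
  root = 777 != target 42
Candidate C: set leaf[0] = 83 -> leaves = [83, 47, 88, 13, 87, 5]
  L0: [83, 47, 88, 13, 87, 5]
  L1: h(83,47)=(83*31+47)%997=626 h(88,13)=(88*31+13)%997=747 h(87,5)=(87*31+5)%997=708 -> [626, 747, 708]
  L2: h(626,747)=(626*31+747)%997=213 h(708,708)=(708*31+708)%997=722 -> [213, 722]
  L3: h(213,722)=(213*31+722)%997=346 -> [346]
  root = 346 != target 42
Candidate A produces the target root.

Answer: A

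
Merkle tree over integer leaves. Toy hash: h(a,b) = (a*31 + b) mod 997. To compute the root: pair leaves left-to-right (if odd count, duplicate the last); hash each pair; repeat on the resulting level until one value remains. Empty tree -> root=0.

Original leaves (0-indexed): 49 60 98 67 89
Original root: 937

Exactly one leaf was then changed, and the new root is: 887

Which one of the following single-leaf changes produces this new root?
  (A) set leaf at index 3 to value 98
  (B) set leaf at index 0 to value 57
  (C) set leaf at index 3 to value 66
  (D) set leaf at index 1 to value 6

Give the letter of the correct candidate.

Answer: D

Derivation:
Original leaves: [49, 60, 98, 67, 89]
Target new root: 887
Try each candidate change and compute the resulting root:
Candidate A: set leaf[3] = 98 -> leaves = [49, 60, 98, 98, 89]
  L0: [49, 60, 98, 98, 89]
  L1: h(49,60)=(49*31+60)%997=582 h(98,98)=(98*31+98)%997=145 h(89,89)=(89*31+89)%997=854 -> [582, 145, 854]
  L2: h(582,145)=(582*31+145)%997=241 h(854,854)=(854*31+854)%997=409 -> [241, 409]
  L3: h(241,409)=(241*31+409)%997=901 -> [901]
  root = 901 != target 887
Candidate B: set leaf[0] = 57 -> leaves = [57, 60, 98, 67, 89]
  L0: [57, 60, 98, 67, 89]
  L1: h(57,60)=(57*31+60)%997=830 h(98,67)=(98*31+67)%997=114 h(89,89)=(89*31+89)%997=854 -> [830, 114, 854]
  L2: h(830,114)=(830*31+114)%997=919 h(854,854)=(854*31+854)%997=409 -> [919, 409]
  L3: h(919,409)=(919*31+409)%997=982 -> [982]
  root = 982 != target 887
Candidate C: set leaf[3] = 66 -> leaves = [49, 60, 98, 66, 89]
  L0: [49, 60, 98, 66, 89]
  L1: h(49,60)=(49*31+60)%997=582 h(98,66)=(98*31+66)%997=113 h(89,89)=(89*31+89)%997=854 -> [582, 113, 854]
  L2: h(582,113)=(582*31+113)%997=209 h(854,854)=(854*31+854)%997=409 -> [209, 409]
  L3: h(209,409)=(209*31+409)%997=906 -> [906]
  root = 906 != target 887
Candidate D: set leaf[1] = 6 -> leaves = [49, 6, 98, 67, 89]
  L0: [49, 6, 98, 67, 89]
  L1: h(49,6)=(49*31+6)%997=528 h(98,67)=(98*31+67)%997=114 h(89,89)=(89*31+89)%997=854 -> [528, 114, 854]
  L2: h(528,114)=(528*31+114)%997=530 h(854,854)=(854*31+854)%997=409 -> [530, 409]
  L3: h(530,409)=(530*31+409)%997=887 -> [887]
  root = 887 == target 887  ** MATCH **
Candidate D produces the target root.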